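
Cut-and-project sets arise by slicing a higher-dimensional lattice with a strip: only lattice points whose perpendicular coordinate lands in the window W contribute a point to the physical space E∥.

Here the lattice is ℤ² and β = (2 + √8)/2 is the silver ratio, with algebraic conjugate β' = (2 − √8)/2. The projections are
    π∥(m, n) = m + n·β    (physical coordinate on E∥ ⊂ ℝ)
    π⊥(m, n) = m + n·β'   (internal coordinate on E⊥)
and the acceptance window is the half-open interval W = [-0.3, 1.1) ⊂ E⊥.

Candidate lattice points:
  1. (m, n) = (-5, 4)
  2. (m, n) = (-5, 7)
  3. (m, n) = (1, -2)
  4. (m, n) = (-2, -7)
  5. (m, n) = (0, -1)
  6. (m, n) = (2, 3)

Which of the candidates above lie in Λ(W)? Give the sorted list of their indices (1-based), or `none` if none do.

Compute β' = (2−√8)/2 = -0.41421, so π⊥(m,n) = m -0.41421·n.
[1] lift (-5,4): star map gives -6.65685; window check -0.3 ≤ -6.65685 < 1.1 is false → out
[2] lift (-5,7): star map gives -7.89949; window check -0.3 ≤ -7.89949 < 1.1 is false → out
[3] lift (1,-2): star map gives 1.82843; window check -0.3 ≤ 1.82843 < 1.1 is false → out
[4] lift (-2,-7): star map gives 0.89949; window check -0.3 ≤ 0.89949 < 1.1 is true → IN Λ
[5] lift (0,-1): star map gives 0.41421; window check -0.3 ≤ 0.41421 < 1.1 is true → IN Λ
[6] lift (2,3): star map gives 0.75736; window check -0.3 ≤ 0.75736 < 1.1 is true → IN Λ

4, 5, 6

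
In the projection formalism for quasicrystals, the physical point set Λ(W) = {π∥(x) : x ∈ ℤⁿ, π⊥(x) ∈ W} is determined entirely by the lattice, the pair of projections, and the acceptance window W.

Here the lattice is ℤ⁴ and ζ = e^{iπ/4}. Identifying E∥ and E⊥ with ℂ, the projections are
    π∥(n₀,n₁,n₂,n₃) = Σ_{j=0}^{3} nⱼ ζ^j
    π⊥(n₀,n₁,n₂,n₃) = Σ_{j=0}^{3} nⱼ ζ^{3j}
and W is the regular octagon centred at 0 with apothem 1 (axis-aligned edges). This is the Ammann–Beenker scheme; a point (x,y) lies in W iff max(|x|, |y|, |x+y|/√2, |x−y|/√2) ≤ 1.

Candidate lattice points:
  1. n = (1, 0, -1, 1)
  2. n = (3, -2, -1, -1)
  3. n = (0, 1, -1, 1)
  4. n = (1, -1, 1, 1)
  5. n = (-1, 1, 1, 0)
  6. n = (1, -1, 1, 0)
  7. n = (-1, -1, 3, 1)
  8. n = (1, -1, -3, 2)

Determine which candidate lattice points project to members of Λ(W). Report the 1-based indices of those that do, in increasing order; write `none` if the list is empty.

none

π⊥(n) = n₀ + n₁ζ³ + n₂ζ⁶ + n₃ζ⁹ where ζ = e^{iπ/4}.
#1 (1, 0, -1, 1): internal (1.70711, 1.70711); octagon support 2.41421 vs apothem 1 → ∉ W
#2 (3, -2, -1, -1): internal (3.70711, -1.12132); octagon support 3.70711 vs apothem 1 → ∉ W
#3 (0, 1, -1, 1): internal (0.00000, 2.41421); octagon support 2.41421 vs apothem 1 → ∉ W
#4 (1, -1, 1, 1): internal (2.41421, -1.00000); octagon support 2.41421 vs apothem 1 → ∉ W
#5 (-1, 1, 1, 0): internal (-1.70711, -0.29289); octagon support 1.70711 vs apothem 1 → ∉ W
#6 (1, -1, 1, 0): internal (1.70711, -1.70711); octagon support 2.41421 vs apothem 1 → ∉ W
#7 (-1, -1, 3, 1): internal (0.41421, -3.00000); octagon support 3.00000 vs apothem 1 → ∉ W
#8 (1, -1, -3, 2): internal (3.12132, 3.70711); octagon support 4.82843 vs apothem 1 → ∉ W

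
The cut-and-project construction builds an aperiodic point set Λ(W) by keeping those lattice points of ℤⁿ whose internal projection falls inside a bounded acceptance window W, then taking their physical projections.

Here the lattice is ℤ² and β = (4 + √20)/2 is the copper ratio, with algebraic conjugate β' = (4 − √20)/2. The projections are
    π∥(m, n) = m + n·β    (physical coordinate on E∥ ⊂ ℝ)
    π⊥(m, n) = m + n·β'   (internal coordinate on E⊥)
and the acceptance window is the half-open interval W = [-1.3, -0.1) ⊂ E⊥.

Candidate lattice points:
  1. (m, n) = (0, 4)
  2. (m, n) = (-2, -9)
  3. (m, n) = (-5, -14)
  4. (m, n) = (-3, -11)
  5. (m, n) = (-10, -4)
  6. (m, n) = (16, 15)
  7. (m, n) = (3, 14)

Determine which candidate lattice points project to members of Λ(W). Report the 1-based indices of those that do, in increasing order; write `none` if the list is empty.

β' = (4−√20)/2 ≈ -0.23607.
[1] lift (0,4): star map gives -0.94427; window check -1.3 ≤ -0.94427 < -0.1 is true → IN Λ
[2] lift (-2,-9): star map gives 0.12461; window check -1.3 ≤ 0.12461 < -0.1 is false → out
[3] lift (-5,-14): star map gives -1.69505; window check -1.3 ≤ -1.69505 < -0.1 is false → out
[4] lift (-3,-11): star map gives -0.40325; window check -1.3 ≤ -0.40325 < -0.1 is true → IN Λ
[5] lift (-10,-4): star map gives -9.05573; window check -1.3 ≤ -9.05573 < -0.1 is false → out
[6] lift (16,15): star map gives 12.45898; window check -1.3 ≤ 12.45898 < -0.1 is false → out
[7] lift (3,14): star map gives -0.30495; window check -1.3 ≤ -0.30495 < -0.1 is true → IN Λ

1, 4, 7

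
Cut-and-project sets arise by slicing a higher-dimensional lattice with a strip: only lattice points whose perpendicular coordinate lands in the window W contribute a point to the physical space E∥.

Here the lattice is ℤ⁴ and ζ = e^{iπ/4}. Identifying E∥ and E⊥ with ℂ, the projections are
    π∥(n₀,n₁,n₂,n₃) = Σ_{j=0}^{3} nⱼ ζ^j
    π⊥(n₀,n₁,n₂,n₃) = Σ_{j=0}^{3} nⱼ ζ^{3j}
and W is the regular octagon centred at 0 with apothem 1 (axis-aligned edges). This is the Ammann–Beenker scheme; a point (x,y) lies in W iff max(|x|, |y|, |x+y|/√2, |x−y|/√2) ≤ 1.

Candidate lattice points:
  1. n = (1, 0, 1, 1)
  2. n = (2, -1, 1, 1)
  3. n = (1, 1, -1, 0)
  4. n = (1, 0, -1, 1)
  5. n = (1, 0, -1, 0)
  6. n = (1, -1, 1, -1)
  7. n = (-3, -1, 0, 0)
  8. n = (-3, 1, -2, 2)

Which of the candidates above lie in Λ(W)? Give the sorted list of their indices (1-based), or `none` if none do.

none

Internal map: ζ^{3j} for j=0..3 gives (1,0), (−√2/2,√2/2), (0,−1), (√2/2,√2/2).
#1 (1, 0, 1, 1): internal (1.7071, -0.2929); octagon support 1.7071 vs apothem 1 → ∉ W
#2 (2, -1, 1, 1): internal (3.4142, -1.0000); octagon support 3.4142 vs apothem 1 → ∉ W
#3 (1, 1, -1, 0): internal (0.2929, 1.7071); octagon support 1.7071 vs apothem 1 → ∉ W
#4 (1, 0, -1, 1): internal (1.7071, 1.7071); octagon support 2.4142 vs apothem 1 → ∉ W
#5 (1, 0, -1, 0): internal (1.0000, 1.0000); octagon support 1.4142 vs apothem 1 → ∉ W
#6 (1, -1, 1, -1): internal (1.0000, -2.4142); octagon support 2.4142 vs apothem 1 → ∉ W
#7 (-3, -1, 0, 0): internal (-2.2929, -0.7071); octagon support 2.2929 vs apothem 1 → ∉ W
#8 (-3, 1, -2, 2): internal (-2.2929, 4.1213); octagon support 4.5355 vs apothem 1 → ∉ W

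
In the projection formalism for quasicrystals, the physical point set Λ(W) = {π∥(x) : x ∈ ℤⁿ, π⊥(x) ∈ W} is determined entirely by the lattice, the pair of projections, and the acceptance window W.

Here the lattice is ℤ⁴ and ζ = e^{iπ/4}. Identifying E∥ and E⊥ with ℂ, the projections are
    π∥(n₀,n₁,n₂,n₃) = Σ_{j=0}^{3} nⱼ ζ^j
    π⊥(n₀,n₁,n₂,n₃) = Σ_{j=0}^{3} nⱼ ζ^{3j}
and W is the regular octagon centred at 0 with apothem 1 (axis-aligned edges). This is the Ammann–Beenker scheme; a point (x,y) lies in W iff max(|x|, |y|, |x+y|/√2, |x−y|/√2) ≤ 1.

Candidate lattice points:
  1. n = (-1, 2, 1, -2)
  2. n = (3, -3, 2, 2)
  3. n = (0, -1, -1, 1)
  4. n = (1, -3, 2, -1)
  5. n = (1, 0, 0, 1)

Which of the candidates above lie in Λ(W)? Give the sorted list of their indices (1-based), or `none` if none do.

none

π⊥(n) = n₀ + n₁ζ³ + n₂ζ⁶ + n₃ζ⁹ where ζ = e^{iπ/4}.
#1 (-1, 2, 1, -2): internal (-3.82843, -1.00000); octagon support 3.82843 vs apothem 1 → ∉ W
#2 (3, -3, 2, 2): internal (6.53553, -2.70711); octagon support 6.53553 vs apothem 1 → ∉ W
#3 (0, -1, -1, 1): internal (1.41421, 1.00000); octagon support 1.70711 vs apothem 1 → ∉ W
#4 (1, -3, 2, -1): internal (2.41421, -4.82843); octagon support 5.12132 vs apothem 1 → ∉ W
#5 (1, 0, 0, 1): internal (1.70711, 0.70711); octagon support 1.70711 vs apothem 1 → ∉ W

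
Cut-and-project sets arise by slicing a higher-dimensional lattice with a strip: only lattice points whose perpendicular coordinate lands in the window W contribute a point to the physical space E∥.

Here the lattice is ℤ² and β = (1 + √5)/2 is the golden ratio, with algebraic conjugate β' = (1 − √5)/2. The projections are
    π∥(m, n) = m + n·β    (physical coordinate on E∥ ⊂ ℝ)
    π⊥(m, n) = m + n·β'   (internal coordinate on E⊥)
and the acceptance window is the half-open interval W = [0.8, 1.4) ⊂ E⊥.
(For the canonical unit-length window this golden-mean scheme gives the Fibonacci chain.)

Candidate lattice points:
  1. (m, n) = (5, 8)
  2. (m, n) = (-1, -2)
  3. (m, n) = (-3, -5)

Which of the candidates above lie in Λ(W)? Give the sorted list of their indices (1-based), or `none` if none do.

β' = (1−√5)/2 ≈ -0.618034.
candidate 1: (m,n)=(5,8) → π∥ = 5+8·β ≈ 17.944272, π⊥ = 5+8·β' ≈ 0.055728 ∉ [0.8, 1.4) ⇒ out
candidate 2: (m,n)=(-1,-2) → π∥ = -1-2·β ≈ -4.236068, π⊥ = -1-2·β' ≈ 0.236068 ∉ [0.8, 1.4) ⇒ out
candidate 3: (m,n)=(-3,-5) → π∥ = -3-5·β ≈ -11.090170, π⊥ = -3-5·β' ≈ 0.090170 ∉ [0.8, 1.4) ⇒ out

none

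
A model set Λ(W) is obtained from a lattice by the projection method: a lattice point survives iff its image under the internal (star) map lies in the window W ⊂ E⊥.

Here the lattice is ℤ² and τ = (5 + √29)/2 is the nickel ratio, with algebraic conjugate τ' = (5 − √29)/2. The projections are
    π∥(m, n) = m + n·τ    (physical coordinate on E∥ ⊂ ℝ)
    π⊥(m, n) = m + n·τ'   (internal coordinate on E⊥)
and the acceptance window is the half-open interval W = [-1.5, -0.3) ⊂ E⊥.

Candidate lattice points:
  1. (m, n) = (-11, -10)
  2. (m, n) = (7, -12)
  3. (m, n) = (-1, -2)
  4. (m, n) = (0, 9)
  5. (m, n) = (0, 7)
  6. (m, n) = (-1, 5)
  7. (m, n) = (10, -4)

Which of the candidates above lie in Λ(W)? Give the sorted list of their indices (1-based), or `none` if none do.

τ' = (5−√29)/2 ≈ -0.1926.
candidate 1: (m,n)=(-11,-10) → π∥ = -11-10·τ ≈ -62.9258, π⊥ = -11-10·τ' ≈ -9.0742 ∉ [-1.5, -0.3) ⇒ out
candidate 2: (m,n)=(7,-12) → π∥ = 7-12·τ ≈ -55.3110, π⊥ = 7-12·τ' ≈ 9.3110 ∉ [-1.5, -0.3) ⇒ out
candidate 3: (m,n)=(-1,-2) → π∥ = -1-2·τ ≈ -11.3852, π⊥ = -1-2·τ' ≈ -0.6148 ∈ [-1.5, -0.3) ⇒ IN Λ
candidate 4: (m,n)=(0,9) → π∥ = 0+9·τ ≈ 46.7332, π⊥ = 0+9·τ' ≈ -1.7332 ∉ [-1.5, -0.3) ⇒ out
candidate 5: (m,n)=(0,7) → π∥ = 0+7·τ ≈ 36.3481, π⊥ = 0+7·τ' ≈ -1.3481 ∈ [-1.5, -0.3) ⇒ IN Λ
candidate 6: (m,n)=(-1,5) → π∥ = -1+5·τ ≈ 24.9629, π⊥ = -1+5·τ' ≈ -1.9629 ∉ [-1.5, -0.3) ⇒ out
candidate 7: (m,n)=(10,-4) → π∥ = 10-4·τ ≈ -10.7703, π⊥ = 10-4·τ' ≈ 10.7703 ∉ [-1.5, -0.3) ⇒ out

3, 5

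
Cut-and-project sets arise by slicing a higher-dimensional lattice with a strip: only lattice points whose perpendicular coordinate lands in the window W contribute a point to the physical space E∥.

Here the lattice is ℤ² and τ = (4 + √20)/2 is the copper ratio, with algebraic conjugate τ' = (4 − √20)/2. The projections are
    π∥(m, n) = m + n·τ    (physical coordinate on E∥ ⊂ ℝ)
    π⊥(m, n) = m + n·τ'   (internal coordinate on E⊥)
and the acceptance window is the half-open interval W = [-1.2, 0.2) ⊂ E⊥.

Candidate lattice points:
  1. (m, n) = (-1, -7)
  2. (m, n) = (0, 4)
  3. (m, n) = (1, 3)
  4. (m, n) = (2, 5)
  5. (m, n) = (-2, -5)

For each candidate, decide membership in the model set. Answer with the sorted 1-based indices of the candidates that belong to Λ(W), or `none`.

Compute τ' = (4−√20)/2 = -0.2361, so π⊥(m,n) = m -0.2361·n.
#1 (-1,-7): internal coord -1 + (-7)·τ' = +0.6525; +0.6525 ∉ [-1.2, 0.2) → out
#2 (0,4): internal coord 0 + (4)·τ' = -0.9443; -0.9443 ∈ [-1.2, 0.2) → IN Λ
#3 (1,3): internal coord 1 + (3)·τ' = +0.2918; +0.2918 ∉ [-1.2, 0.2) → out
#4 (2,5): internal coord 2 + (5)·τ' = +0.8197; +0.8197 ∉ [-1.2, 0.2) → out
#5 (-2,-5): internal coord -2 + (-5)·τ' = -0.8197; -0.8197 ∈ [-1.2, 0.2) → IN Λ

2, 5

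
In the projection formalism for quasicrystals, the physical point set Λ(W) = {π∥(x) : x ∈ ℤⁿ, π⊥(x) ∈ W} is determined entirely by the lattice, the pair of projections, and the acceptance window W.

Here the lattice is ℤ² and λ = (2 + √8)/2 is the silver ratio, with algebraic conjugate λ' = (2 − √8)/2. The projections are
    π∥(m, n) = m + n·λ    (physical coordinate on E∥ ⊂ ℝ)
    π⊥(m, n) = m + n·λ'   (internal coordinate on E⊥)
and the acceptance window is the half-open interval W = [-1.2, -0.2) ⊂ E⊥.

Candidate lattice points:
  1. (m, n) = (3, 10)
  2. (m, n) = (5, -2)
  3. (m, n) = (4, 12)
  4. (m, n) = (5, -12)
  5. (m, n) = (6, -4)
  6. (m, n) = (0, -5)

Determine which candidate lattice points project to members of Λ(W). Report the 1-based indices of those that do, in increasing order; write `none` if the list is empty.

λ' = (2−√8)/2 ≈ -0.4142.
candidate 1: (m,n)=(3,10) → π∥ = 3+10·λ ≈ 27.1421, π⊥ = 3+10·λ' ≈ -1.1421 ∈ [-1.2, -0.2) ⇒ IN Λ
candidate 2: (m,n)=(5,-2) → π∥ = 5-2·λ ≈ 0.1716, π⊥ = 5-2·λ' ≈ 5.8284 ∉ [-1.2, -0.2) ⇒ out
candidate 3: (m,n)=(4,12) → π∥ = 4+12·λ ≈ 32.9706, π⊥ = 4+12·λ' ≈ -0.9706 ∈ [-1.2, -0.2) ⇒ IN Λ
candidate 4: (m,n)=(5,-12) → π∥ = 5-12·λ ≈ -23.9706, π⊥ = 5-12·λ' ≈ 9.9706 ∉ [-1.2, -0.2) ⇒ out
candidate 5: (m,n)=(6,-4) → π∥ = 6-4·λ ≈ -3.6569, π⊥ = 6-4·λ' ≈ 7.6569 ∉ [-1.2, -0.2) ⇒ out
candidate 6: (m,n)=(0,-5) → π∥ = 0-5·λ ≈ -12.0711, π⊥ = 0-5·λ' ≈ 2.0711 ∉ [-1.2, -0.2) ⇒ out

1, 3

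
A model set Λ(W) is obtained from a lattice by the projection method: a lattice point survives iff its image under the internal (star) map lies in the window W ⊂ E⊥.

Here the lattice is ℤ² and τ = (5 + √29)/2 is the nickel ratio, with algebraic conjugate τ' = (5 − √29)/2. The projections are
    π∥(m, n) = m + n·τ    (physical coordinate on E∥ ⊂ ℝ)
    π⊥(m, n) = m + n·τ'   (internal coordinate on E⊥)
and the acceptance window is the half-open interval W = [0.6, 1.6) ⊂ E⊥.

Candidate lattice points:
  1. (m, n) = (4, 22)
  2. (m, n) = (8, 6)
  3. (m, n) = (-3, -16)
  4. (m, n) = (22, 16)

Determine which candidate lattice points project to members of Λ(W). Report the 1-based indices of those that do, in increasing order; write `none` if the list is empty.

none

Compute τ' = (5−√29)/2 = -0.1926, so π⊥(m,n) = m -0.1926·n.
[1] lift (4,22): star map gives -0.2368; window check 0.6 ≤ -0.2368 < 1.6 is false → out
[2] lift (8,6): star map gives 6.8445; window check 0.6 ≤ 6.8445 < 1.6 is false → out
[3] lift (-3,-16): star map gives 0.0813; window check 0.6 ≤ 0.0813 < 1.6 is false → out
[4] lift (22,16): star map gives 18.9187; window check 0.6 ≤ 18.9187 < 1.6 is false → out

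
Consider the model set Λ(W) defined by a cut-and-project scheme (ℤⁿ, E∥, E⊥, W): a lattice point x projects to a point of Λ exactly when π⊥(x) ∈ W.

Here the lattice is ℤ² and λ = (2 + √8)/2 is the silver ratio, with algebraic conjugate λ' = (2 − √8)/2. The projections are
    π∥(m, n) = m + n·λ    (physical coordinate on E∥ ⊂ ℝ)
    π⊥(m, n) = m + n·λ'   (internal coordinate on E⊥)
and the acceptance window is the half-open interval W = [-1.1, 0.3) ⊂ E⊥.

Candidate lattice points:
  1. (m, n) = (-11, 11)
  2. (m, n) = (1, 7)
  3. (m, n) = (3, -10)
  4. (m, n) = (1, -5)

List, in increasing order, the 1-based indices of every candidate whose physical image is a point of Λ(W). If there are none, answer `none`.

Compute λ' = (2−√8)/2 = -0.41421, so π⊥(m,n) = m -0.41421·n.
candidate 1: (m,n)=(-11,11) → π∥ = -11+11·λ ≈ 15.55635, π⊥ = -11+11·λ' ≈ -15.55635 ∉ [-1.1, 0.3) ⇒ out
candidate 2: (m,n)=(1,7) → π∥ = 1+7·λ ≈ 17.89949, π⊥ = 1+7·λ' ≈ -1.89949 ∉ [-1.1, 0.3) ⇒ out
candidate 3: (m,n)=(3,-10) → π∥ = 3-10·λ ≈ -21.14214, π⊥ = 3-10·λ' ≈ 7.14214 ∉ [-1.1, 0.3) ⇒ out
candidate 4: (m,n)=(1,-5) → π∥ = 1-5·λ ≈ -11.07107, π⊥ = 1-5·λ' ≈ 3.07107 ∉ [-1.1, 0.3) ⇒ out

none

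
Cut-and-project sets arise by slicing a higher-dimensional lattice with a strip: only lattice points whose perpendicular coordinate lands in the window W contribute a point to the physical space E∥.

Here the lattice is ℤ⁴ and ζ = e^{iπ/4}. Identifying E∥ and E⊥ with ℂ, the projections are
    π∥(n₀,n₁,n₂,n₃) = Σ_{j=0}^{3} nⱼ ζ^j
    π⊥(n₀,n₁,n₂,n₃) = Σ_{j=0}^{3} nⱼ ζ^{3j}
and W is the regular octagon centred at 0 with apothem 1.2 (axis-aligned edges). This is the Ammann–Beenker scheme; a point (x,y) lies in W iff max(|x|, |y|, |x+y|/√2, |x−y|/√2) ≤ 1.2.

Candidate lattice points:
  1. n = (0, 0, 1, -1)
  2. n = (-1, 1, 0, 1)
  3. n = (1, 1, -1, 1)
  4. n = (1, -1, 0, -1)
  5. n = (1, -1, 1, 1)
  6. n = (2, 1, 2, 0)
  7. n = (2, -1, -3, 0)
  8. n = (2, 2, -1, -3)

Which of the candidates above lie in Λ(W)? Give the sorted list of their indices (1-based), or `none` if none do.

none

Internal map: ζ^{3j} for j=0..3 gives (1,0), (−√2/2,√2/2), (0,−1), (√2/2,√2/2).
candidate 1: n = (0, 0, 1, -1) → π⊥ ≈ (-0.70711, -1.70711); max(|x|,|y|,|x±y|/√2) = 1.70711 > 1.2 ⇒ ∉ W
candidate 2: n = (-1, 1, 0, 1) → π⊥ ≈ (-1.00000, +1.41421); max(|x|,|y|,|x±y|/√2) = 1.70711 > 1.2 ⇒ ∉ W
candidate 3: n = (1, 1, -1, 1) → π⊥ ≈ (+1.00000, +2.41421); max(|x|,|y|,|x±y|/√2) = 2.41421 > 1.2 ⇒ ∉ W
candidate 4: n = (1, -1, 0, -1) → π⊥ ≈ (+1.00000, -1.41421); max(|x|,|y|,|x±y|/√2) = 1.70711 > 1.2 ⇒ ∉ W
candidate 5: n = (1, -1, 1, 1) → π⊥ ≈ (+2.41421, -1.00000); max(|x|,|y|,|x±y|/√2) = 2.41421 > 1.2 ⇒ ∉ W
candidate 6: n = (2, 1, 2, 0) → π⊥ ≈ (+1.29289, -1.29289); max(|x|,|y|,|x±y|/√2) = 1.82843 > 1.2 ⇒ ∉ W
candidate 7: n = (2, -1, -3, 0) → π⊥ ≈ (+2.70711, +2.29289); max(|x|,|y|,|x±y|/√2) = 3.53553 > 1.2 ⇒ ∉ W
candidate 8: n = (2, 2, -1, -3) → π⊥ ≈ (-1.53553, +0.29289); max(|x|,|y|,|x±y|/√2) = 1.53553 > 1.2 ⇒ ∉ W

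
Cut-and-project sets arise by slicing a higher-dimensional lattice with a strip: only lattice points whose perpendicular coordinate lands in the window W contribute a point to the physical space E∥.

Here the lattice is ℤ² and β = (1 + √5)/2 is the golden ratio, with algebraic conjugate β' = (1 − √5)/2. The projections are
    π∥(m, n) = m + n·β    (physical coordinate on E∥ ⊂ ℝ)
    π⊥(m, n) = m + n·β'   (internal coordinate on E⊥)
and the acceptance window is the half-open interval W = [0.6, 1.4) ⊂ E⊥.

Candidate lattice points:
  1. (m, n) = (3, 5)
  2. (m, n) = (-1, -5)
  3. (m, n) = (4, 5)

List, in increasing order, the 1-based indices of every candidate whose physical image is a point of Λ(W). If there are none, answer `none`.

3

Compute β' = (1−√5)/2 = -0.61803, so π⊥(m,n) = m -0.61803·n.
[1] lift (3,5): star map gives -0.09017; window check 0.6 ≤ -0.09017 < 1.4 is false → out
[2] lift (-1,-5): star map gives 2.09017; window check 0.6 ≤ 2.09017 < 1.4 is false → out
[3] lift (4,5): star map gives 0.90983; window check 0.6 ≤ 0.90983 < 1.4 is true → IN Λ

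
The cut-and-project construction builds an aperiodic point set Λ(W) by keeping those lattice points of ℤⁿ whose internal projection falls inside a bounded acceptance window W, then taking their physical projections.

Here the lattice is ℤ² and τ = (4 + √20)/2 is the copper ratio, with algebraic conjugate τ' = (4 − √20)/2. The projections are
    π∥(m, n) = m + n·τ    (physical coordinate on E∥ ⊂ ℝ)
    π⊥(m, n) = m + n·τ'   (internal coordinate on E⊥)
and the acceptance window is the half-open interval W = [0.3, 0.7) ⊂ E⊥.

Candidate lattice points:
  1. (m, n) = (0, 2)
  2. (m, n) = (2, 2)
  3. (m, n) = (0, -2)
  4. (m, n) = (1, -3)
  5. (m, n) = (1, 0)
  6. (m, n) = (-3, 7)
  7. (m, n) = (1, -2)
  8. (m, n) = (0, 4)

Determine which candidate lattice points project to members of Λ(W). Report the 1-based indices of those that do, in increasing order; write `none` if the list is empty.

3

Compute τ' = (4−√20)/2 = -0.23607, so π⊥(m,n) = m -0.23607·n.
#1 (0,2): internal coord 0 + (2)·τ' = -0.47214; -0.47214 ∉ [0.3, 0.7) → out
#2 (2,2): internal coord 2 + (2)·τ' = +1.52786; +1.52786 ∉ [0.3, 0.7) → out
#3 (0,-2): internal coord 0 + (-2)·τ' = +0.47214; +0.47214 ∈ [0.3, 0.7) → IN Λ
#4 (1,-3): internal coord 1 + (-3)·τ' = +1.70820; +1.70820 ∉ [0.3, 0.7) → out
#5 (1,0): internal coord 1 + (0)·τ' = +1.00000; +1.00000 ∉ [0.3, 0.7) → out
#6 (-3,7): internal coord -3 + (7)·τ' = -4.65248; -4.65248 ∉ [0.3, 0.7) → out
#7 (1,-2): internal coord 1 + (-2)·τ' = +1.47214; +1.47214 ∉ [0.3, 0.7) → out
#8 (0,4): internal coord 0 + (4)·τ' = -0.94427; -0.94427 ∉ [0.3, 0.7) → out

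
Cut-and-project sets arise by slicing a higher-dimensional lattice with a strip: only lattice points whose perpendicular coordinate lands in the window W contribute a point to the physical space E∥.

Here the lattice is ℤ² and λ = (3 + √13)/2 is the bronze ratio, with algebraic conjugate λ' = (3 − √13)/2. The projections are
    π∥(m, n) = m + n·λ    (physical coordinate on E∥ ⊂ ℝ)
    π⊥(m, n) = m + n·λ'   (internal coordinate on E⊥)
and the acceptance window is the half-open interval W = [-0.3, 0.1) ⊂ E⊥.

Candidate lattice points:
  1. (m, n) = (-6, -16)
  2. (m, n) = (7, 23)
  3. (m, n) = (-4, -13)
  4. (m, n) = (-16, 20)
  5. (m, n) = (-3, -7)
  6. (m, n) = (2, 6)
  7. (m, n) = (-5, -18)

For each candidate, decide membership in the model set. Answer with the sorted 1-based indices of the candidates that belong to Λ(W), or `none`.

Numerically λ ≈ 3.302776 and λ' = −1/λ ≈ -0.302776.
candidate 1: (m,n)=(-6,-16) → π∥ = -6-16·λ ≈ -58.844410, π⊥ = -6-16·λ' ≈ -1.155590 ∉ [-0.3, 0.1) ⇒ out
candidate 2: (m,n)=(7,23) → π∥ = 7+23·λ ≈ 82.963840, π⊥ = 7+23·λ' ≈ 0.036160 ∈ [-0.3, 0.1) ⇒ IN Λ
candidate 3: (m,n)=(-4,-13) → π∥ = -4-13·λ ≈ -46.936083, π⊥ = -4-13·λ' ≈ -0.063917 ∈ [-0.3, 0.1) ⇒ IN Λ
candidate 4: (m,n)=(-16,20) → π∥ = -16+20·λ ≈ 50.055513, π⊥ = -16+20·λ' ≈ -22.055513 ∉ [-0.3, 0.1) ⇒ out
candidate 5: (m,n)=(-3,-7) → π∥ = -3-7·λ ≈ -26.119429, π⊥ = -3-7·λ' ≈ -0.880571 ∉ [-0.3, 0.1) ⇒ out
candidate 6: (m,n)=(2,6) → π∥ = 2+6·λ ≈ 21.816654, π⊥ = 2+6·λ' ≈ 0.183346 ∉ [-0.3, 0.1) ⇒ out
candidate 7: (m,n)=(-5,-18) → π∥ = -5-18·λ ≈ -64.449961, π⊥ = -5-18·λ' ≈ 0.449961 ∉ [-0.3, 0.1) ⇒ out

2, 3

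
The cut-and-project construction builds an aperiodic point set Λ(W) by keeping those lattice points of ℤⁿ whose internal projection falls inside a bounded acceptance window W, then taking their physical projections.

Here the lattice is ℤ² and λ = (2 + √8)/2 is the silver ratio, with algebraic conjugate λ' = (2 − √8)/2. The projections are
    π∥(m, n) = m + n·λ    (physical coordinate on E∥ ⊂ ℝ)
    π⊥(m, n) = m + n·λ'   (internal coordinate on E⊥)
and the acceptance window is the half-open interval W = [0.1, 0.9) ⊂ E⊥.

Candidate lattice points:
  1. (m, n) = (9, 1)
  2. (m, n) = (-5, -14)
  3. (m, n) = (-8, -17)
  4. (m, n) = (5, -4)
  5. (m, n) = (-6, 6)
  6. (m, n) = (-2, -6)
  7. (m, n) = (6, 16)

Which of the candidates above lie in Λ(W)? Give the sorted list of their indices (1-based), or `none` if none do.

2, 6

λ' = (2−√8)/2 ≈ -0.41421.
candidate 1: (m,n)=(9,1) → π∥ = 9+1·λ ≈ 11.41421, π⊥ = 9+1·λ' ≈ 8.58579 ∉ [0.1, 0.9) ⇒ out
candidate 2: (m,n)=(-5,-14) → π∥ = -5-14·λ ≈ -38.79899, π⊥ = -5-14·λ' ≈ 0.79899 ∈ [0.1, 0.9) ⇒ IN Λ
candidate 3: (m,n)=(-8,-17) → π∥ = -8-17·λ ≈ -49.04163, π⊥ = -8-17·λ' ≈ -0.95837 ∉ [0.1, 0.9) ⇒ out
candidate 4: (m,n)=(5,-4) → π∥ = 5-4·λ ≈ -4.65685, π⊥ = 5-4·λ' ≈ 6.65685 ∉ [0.1, 0.9) ⇒ out
candidate 5: (m,n)=(-6,6) → π∥ = -6+6·λ ≈ 8.48528, π⊥ = -6+6·λ' ≈ -8.48528 ∉ [0.1, 0.9) ⇒ out
candidate 6: (m,n)=(-2,-6) → π∥ = -2-6·λ ≈ -16.48528, π⊥ = -2-6·λ' ≈ 0.48528 ∈ [0.1, 0.9) ⇒ IN Λ
candidate 7: (m,n)=(6,16) → π∥ = 6+16·λ ≈ 44.62742, π⊥ = 6+16·λ' ≈ -0.62742 ∉ [0.1, 0.9) ⇒ out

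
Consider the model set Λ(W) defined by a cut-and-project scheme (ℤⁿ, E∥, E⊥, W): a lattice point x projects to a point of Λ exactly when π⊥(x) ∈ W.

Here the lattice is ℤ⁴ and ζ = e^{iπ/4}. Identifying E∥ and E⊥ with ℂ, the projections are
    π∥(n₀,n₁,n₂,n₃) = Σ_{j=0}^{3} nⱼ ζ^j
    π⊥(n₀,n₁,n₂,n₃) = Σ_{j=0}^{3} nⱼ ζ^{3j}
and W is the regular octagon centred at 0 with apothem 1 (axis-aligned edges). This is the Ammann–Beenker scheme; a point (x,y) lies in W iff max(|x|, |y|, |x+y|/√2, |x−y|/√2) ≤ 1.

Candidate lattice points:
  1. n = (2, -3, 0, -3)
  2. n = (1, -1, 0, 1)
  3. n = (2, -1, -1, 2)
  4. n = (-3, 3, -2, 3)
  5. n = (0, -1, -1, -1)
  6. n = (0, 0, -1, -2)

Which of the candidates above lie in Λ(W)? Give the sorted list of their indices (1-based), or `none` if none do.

5

With ζ = e^{iπ/4} the internal vectors are ζ^0,ζ^3,ζ^6,ζ^9.
#1 (2, -3, 0, -3): internal (2.00000, -4.24264); octagon support 4.41421 vs apothem 1 → ∉ W
#2 (1, -1, 0, 1): internal (2.41421, 0.00000); octagon support 2.41421 vs apothem 1 → ∉ W
#3 (2, -1, -1, 2): internal (4.12132, 1.70711); octagon support 4.12132 vs apothem 1 → ∉ W
#4 (-3, 3, -2, 3): internal (-3.00000, 6.24264); octagon support 6.53553 vs apothem 1 → ∉ W
#5 (0, -1, -1, -1): internal (0.00000, -0.41421); octagon support 0.41421 vs apothem 1 → ∈ W
#6 (0, 0, -1, -2): internal (-1.41421, -0.41421); octagon support 1.41421 vs apothem 1 → ∉ W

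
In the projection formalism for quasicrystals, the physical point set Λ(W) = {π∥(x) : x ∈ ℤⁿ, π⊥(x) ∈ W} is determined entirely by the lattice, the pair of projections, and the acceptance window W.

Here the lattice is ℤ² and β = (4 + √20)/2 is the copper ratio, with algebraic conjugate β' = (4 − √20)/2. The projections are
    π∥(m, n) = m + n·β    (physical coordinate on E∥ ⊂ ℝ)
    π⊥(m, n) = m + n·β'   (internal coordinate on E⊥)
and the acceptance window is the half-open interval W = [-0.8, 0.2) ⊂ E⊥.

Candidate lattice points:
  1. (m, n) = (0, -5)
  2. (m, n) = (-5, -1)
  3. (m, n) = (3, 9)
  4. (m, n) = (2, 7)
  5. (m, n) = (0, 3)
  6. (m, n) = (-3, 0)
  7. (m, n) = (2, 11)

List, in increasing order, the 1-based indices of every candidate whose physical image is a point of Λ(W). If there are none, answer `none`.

5, 7

Compute β' = (4−√20)/2 = -0.23607, so π⊥(m,n) = m -0.23607·n.
candidate 1: (m,n)=(0,-5) → π∥ = 0-5·β ≈ -21.18034, π⊥ = 0-5·β' ≈ 1.18034 ∉ [-0.8, 0.2) ⇒ out
candidate 2: (m,n)=(-5,-1) → π∥ = -5-1·β ≈ -9.23607, π⊥ = -5-1·β' ≈ -4.76393 ∉ [-0.8, 0.2) ⇒ out
candidate 3: (m,n)=(3,9) → π∥ = 3+9·β ≈ 41.12461, π⊥ = 3+9·β' ≈ 0.87539 ∉ [-0.8, 0.2) ⇒ out
candidate 4: (m,n)=(2,7) → π∥ = 2+7·β ≈ 31.65248, π⊥ = 2+7·β' ≈ 0.34752 ∉ [-0.8, 0.2) ⇒ out
candidate 5: (m,n)=(0,3) → π∥ = 0+3·β ≈ 12.70820, π⊥ = 0+3·β' ≈ -0.70820 ∈ [-0.8, 0.2) ⇒ IN Λ
candidate 6: (m,n)=(-3,0) → π∥ = -3+0·β ≈ -3.00000, π⊥ = -3+0·β' ≈ -3.00000 ∉ [-0.8, 0.2) ⇒ out
candidate 7: (m,n)=(2,11) → π∥ = 2+11·β ≈ 48.59675, π⊥ = 2+11·β' ≈ -0.59675 ∈ [-0.8, 0.2) ⇒ IN Λ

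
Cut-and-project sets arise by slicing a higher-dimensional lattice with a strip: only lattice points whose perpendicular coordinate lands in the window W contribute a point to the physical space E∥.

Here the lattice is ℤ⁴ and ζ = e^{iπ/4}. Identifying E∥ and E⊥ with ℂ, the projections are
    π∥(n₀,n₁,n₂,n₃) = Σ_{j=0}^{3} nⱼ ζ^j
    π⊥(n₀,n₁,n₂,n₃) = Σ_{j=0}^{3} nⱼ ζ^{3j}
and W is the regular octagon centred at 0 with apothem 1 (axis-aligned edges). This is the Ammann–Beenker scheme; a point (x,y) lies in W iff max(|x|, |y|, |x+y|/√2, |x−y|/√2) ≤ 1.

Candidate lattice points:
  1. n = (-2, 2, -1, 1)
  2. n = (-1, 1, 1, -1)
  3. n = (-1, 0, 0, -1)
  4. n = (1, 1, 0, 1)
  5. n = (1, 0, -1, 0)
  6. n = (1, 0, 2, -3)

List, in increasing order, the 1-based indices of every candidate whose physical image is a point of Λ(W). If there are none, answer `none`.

none

π⊥(n) = n₀ + n₁ζ³ + n₂ζ⁶ + n₃ζ⁹ where ζ = e^{iπ/4}.
candidate 1: n = (-2, 2, -1, 1) → π⊥ ≈ (-2.7071, +3.1213); max(|x|,|y|,|x±y|/√2) = 4.1213 > 1 ⇒ ∉ W
candidate 2: n = (-1, 1, 1, -1) → π⊥ ≈ (-2.4142, -1.0000); max(|x|,|y|,|x±y|/√2) = 2.4142 > 1 ⇒ ∉ W
candidate 3: n = (-1, 0, 0, -1) → π⊥ ≈ (-1.7071, -0.7071); max(|x|,|y|,|x±y|/√2) = 1.7071 > 1 ⇒ ∉ W
candidate 4: n = (1, 1, 0, 1) → π⊥ ≈ (+1.0000, +1.4142); max(|x|,|y|,|x±y|/√2) = 1.7071 > 1 ⇒ ∉ W
candidate 5: n = (1, 0, -1, 0) → π⊥ ≈ (+1.0000, +1.0000); max(|x|,|y|,|x±y|/√2) = 1.4142 > 1 ⇒ ∉ W
candidate 6: n = (1, 0, 2, -3) → π⊥ ≈ (-1.1213, -4.1213); max(|x|,|y|,|x±y|/√2) = 4.1213 > 1 ⇒ ∉ W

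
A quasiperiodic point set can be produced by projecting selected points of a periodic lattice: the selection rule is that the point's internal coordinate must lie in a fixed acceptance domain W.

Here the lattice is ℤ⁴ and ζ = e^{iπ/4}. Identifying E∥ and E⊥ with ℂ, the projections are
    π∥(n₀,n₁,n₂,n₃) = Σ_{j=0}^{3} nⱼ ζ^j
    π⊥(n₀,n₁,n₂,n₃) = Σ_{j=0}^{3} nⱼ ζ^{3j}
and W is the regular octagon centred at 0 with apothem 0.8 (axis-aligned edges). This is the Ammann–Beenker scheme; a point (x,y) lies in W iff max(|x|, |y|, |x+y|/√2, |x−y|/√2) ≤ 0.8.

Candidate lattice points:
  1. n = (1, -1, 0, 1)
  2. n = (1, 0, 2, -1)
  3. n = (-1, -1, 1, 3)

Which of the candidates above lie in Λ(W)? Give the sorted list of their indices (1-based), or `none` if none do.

Internal map: ζ^{3j} for j=0..3 gives (1,0), (−√2/2,√2/2), (0,−1), (√2/2,√2/2).
#1 (1, -1, 0, 1): internal (2.414214, 0.000000); octagon support 2.414214 vs apothem 0.8 → ∉ W
#2 (1, 0, 2, -1): internal (0.292893, -2.707107); octagon support 2.707107 vs apothem 0.8 → ∉ W
#3 (-1, -1, 1, 3): internal (1.828427, 0.414214); octagon support 1.828427 vs apothem 0.8 → ∉ W

none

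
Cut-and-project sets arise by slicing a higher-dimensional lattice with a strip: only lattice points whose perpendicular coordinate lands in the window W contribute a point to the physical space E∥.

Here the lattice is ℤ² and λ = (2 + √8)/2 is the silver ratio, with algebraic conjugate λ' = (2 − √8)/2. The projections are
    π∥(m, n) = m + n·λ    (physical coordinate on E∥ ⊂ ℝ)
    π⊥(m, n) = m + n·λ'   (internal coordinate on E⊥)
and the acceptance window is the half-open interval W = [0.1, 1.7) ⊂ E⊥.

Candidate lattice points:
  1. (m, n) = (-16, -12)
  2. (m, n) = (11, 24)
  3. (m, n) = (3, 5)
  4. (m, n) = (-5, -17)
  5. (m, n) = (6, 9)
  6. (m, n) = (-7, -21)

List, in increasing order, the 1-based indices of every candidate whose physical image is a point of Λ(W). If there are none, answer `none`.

2, 3, 6

Numerically λ ≈ 2.414214 and λ' = −1/λ ≈ -0.414214.
#1 (-16,-12): internal coord -16 + (-12)·λ' = -11.029437; -11.029437 ∉ [0.1, 1.7) → out
#2 (11,24): internal coord 11 + (24)·λ' = +1.058875; +1.058875 ∈ [0.1, 1.7) → IN Λ
#3 (3,5): internal coord 3 + (5)·λ' = +0.928932; +0.928932 ∈ [0.1, 1.7) → IN Λ
#4 (-5,-17): internal coord -5 + (-17)·λ' = +2.041631; +2.041631 ∉ [0.1, 1.7) → out
#5 (6,9): internal coord 6 + (9)·λ' = +2.272078; +2.272078 ∉ [0.1, 1.7) → out
#6 (-7,-21): internal coord -7 + (-21)·λ' = +1.698485; +1.698485 ∈ [0.1, 1.7) → IN Λ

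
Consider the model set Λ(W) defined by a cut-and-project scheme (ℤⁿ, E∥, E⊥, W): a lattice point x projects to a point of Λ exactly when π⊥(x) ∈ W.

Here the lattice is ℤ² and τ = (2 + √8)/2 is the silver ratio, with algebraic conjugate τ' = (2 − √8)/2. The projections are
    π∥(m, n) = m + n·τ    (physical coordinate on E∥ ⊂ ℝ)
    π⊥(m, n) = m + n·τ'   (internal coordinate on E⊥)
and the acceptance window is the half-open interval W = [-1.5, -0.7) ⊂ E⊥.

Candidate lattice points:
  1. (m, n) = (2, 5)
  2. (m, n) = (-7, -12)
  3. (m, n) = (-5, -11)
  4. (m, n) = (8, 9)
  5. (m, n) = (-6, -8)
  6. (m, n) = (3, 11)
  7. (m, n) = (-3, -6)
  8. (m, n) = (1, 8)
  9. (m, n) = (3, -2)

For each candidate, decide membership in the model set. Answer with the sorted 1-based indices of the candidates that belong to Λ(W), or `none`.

Compute τ' = (2−√8)/2 = -0.4142, so π⊥(m,n) = m -0.4142·n.
#1 (2,5): internal coord 2 + (5)·τ' = -0.0711; -0.0711 ∉ [-1.5, -0.7) → out
#2 (-7,-12): internal coord -7 + (-12)·τ' = -2.0294; -2.0294 ∉ [-1.5, -0.7) → out
#3 (-5,-11): internal coord -5 + (-11)·τ' = -0.4437; -0.4437 ∉ [-1.5, -0.7) → out
#4 (8,9): internal coord 8 + (9)·τ' = +4.2721; +4.2721 ∉ [-1.5, -0.7) → out
#5 (-6,-8): internal coord -6 + (-8)·τ' = -2.6863; -2.6863 ∉ [-1.5, -0.7) → out
#6 (3,11): internal coord 3 + (11)·τ' = -1.5563; -1.5563 ∉ [-1.5, -0.7) → out
#7 (-3,-6): internal coord -3 + (-6)·τ' = -0.5147; -0.5147 ∉ [-1.5, -0.7) → out
#8 (1,8): internal coord 1 + (8)·τ' = -2.3137; -2.3137 ∉ [-1.5, -0.7) → out
#9 (3,-2): internal coord 3 + (-2)·τ' = +3.8284; +3.8284 ∉ [-1.5, -0.7) → out

none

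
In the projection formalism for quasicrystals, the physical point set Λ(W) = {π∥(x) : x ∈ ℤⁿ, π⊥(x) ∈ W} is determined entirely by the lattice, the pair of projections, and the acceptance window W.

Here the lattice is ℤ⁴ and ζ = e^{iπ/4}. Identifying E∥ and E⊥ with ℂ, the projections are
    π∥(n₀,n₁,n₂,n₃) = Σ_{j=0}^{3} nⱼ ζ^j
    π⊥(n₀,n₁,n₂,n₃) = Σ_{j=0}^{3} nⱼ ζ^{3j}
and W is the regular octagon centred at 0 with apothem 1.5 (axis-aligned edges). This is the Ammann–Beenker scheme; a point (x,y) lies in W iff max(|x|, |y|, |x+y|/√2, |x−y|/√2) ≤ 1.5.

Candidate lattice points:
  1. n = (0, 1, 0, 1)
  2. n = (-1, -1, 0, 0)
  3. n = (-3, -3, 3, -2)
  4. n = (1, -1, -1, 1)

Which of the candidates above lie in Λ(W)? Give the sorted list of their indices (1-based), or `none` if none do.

With ζ = e^{iπ/4} the internal vectors are ζ^0,ζ^3,ζ^6,ζ^9.
candidate 1: n = (0, 1, 0, 1) → π⊥ ≈ (+0.0000, +1.4142); max(|x|,|y|,|x±y|/√2) = 1.4142 ≤ 1.5 ⇒ ∈ W
candidate 2: n = (-1, -1, 0, 0) → π⊥ ≈ (-0.2929, -0.7071); max(|x|,|y|,|x±y|/√2) = 0.7071 ≤ 1.5 ⇒ ∈ W
candidate 3: n = (-3, -3, 3, -2) → π⊥ ≈ (-2.2929, -6.5355); max(|x|,|y|,|x±y|/√2) = 6.5355 > 1.5 ⇒ ∉ W
candidate 4: n = (1, -1, -1, 1) → π⊥ ≈ (+2.4142, +1.0000); max(|x|,|y|,|x±y|/√2) = 2.4142 > 1.5 ⇒ ∉ W

1, 2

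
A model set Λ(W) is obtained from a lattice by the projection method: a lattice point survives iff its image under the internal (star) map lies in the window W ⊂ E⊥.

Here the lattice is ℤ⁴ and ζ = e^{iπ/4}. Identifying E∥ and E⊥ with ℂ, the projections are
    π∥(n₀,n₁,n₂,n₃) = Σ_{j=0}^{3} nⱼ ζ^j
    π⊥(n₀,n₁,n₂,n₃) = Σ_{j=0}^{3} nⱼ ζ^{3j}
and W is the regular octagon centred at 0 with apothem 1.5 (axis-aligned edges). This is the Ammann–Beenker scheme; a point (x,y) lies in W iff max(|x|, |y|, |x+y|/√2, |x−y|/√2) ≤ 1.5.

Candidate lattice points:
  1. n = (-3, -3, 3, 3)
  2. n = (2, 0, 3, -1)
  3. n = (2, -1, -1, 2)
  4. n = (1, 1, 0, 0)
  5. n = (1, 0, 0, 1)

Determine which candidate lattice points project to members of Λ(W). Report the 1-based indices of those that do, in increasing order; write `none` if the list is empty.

4

π⊥(n) = n₀ + n₁ζ³ + n₂ζ⁶ + n₃ζ⁹ where ζ = e^{iπ/4}.
#1 (-3, -3, 3, 3): internal (1.2426, -3.0000); octagon support 3.0000 vs apothem 1.5 → ∉ W
#2 (2, 0, 3, -1): internal (1.2929, -3.7071); octagon support 3.7071 vs apothem 1.5 → ∉ W
#3 (2, -1, -1, 2): internal (4.1213, 1.7071); octagon support 4.1213 vs apothem 1.5 → ∉ W
#4 (1, 1, 0, 0): internal (0.2929, 0.7071); octagon support 0.7071 vs apothem 1.5 → ∈ W
#5 (1, 0, 0, 1): internal (1.7071, 0.7071); octagon support 1.7071 vs apothem 1.5 → ∉ W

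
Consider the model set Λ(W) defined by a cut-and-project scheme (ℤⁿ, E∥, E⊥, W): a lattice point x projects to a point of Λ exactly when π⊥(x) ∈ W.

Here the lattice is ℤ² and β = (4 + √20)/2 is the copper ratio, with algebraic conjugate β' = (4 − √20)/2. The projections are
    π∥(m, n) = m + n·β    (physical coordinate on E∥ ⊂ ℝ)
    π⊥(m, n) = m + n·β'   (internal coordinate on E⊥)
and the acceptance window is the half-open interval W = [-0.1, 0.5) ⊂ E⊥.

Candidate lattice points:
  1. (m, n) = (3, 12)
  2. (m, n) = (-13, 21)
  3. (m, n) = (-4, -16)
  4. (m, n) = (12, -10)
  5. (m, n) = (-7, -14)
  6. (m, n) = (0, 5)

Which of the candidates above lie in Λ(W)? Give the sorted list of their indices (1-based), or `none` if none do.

1

Compute β' = (4−√20)/2 = -0.2361, so π⊥(m,n) = m -0.2361·n.
#1 (3,12): internal coord 3 + (12)·β' = +0.1672; +0.1672 ∈ [-0.1, 0.5) → IN Λ
#2 (-13,21): internal coord -13 + (21)·β' = -17.9574; -17.9574 ∉ [-0.1, 0.5) → out
#3 (-4,-16): internal coord -4 + (-16)·β' = -0.2229; -0.2229 ∉ [-0.1, 0.5) → out
#4 (12,-10): internal coord 12 + (-10)·β' = +14.3607; +14.3607 ∉ [-0.1, 0.5) → out
#5 (-7,-14): internal coord -7 + (-14)·β' = -3.6950; -3.6950 ∉ [-0.1, 0.5) → out
#6 (0,5): internal coord 0 + (5)·β' = -1.1803; -1.1803 ∉ [-0.1, 0.5) → out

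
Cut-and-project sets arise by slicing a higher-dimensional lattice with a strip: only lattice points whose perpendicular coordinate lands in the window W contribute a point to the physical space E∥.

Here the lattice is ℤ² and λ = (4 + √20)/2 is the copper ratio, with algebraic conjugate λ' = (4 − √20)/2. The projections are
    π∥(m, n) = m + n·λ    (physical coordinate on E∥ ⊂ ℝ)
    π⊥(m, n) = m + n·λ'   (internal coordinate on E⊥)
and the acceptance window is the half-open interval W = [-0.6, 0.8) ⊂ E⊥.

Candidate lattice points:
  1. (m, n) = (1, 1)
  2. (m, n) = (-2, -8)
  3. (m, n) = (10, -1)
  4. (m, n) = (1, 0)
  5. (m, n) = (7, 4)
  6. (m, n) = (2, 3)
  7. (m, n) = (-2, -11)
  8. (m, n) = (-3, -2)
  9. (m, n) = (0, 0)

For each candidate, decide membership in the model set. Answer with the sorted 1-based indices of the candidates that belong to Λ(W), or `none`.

Compute λ' = (4−√20)/2 = -0.2361, so π⊥(m,n) = m -0.2361·n.
#1 (1,1): internal coord 1 + (1)·λ' = +0.7639; +0.7639 ∈ [-0.6, 0.8) → IN Λ
#2 (-2,-8): internal coord -2 + (-8)·λ' = -0.1115; -0.1115 ∈ [-0.6, 0.8) → IN Λ
#3 (10,-1): internal coord 10 + (-1)·λ' = +10.2361; +10.2361 ∉ [-0.6, 0.8) → out
#4 (1,0): internal coord 1 + (0)·λ' = +1.0000; +1.0000 ∉ [-0.6, 0.8) → out
#5 (7,4): internal coord 7 + (4)·λ' = +6.0557; +6.0557 ∉ [-0.6, 0.8) → out
#6 (2,3): internal coord 2 + (3)·λ' = +1.2918; +1.2918 ∉ [-0.6, 0.8) → out
#7 (-2,-11): internal coord -2 + (-11)·λ' = +0.5967; +0.5967 ∈ [-0.6, 0.8) → IN Λ
#8 (-3,-2): internal coord -3 + (-2)·λ' = -2.5279; -2.5279 ∉ [-0.6, 0.8) → out
#9 (0,0): internal coord 0 + (0)·λ' = +0.0000; +0.0000 ∈ [-0.6, 0.8) → IN Λ

1, 2, 7, 9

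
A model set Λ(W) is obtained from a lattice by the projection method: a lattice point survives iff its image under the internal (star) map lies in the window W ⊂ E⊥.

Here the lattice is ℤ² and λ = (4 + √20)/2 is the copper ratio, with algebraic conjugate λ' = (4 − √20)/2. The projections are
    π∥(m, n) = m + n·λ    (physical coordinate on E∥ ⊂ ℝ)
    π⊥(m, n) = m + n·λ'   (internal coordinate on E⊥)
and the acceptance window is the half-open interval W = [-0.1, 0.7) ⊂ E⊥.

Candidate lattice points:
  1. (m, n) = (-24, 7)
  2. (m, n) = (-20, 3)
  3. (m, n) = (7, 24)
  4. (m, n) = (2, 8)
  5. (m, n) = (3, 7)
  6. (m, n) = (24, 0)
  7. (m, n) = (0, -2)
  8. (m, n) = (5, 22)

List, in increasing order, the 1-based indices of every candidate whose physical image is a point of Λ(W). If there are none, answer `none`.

4, 7

Numerically λ ≈ 4.2361 and λ' = −1/λ ≈ -0.2361.
[1] lift (-24,7): star map gives -25.6525; window check -0.1 ≤ -25.6525 < 0.7 is false → out
[2] lift (-20,3): star map gives -20.7082; window check -0.1 ≤ -20.7082 < 0.7 is false → out
[3] lift (7,24): star map gives 1.3344; window check -0.1 ≤ 1.3344 < 0.7 is false → out
[4] lift (2,8): star map gives 0.1115; window check -0.1 ≤ 0.1115 < 0.7 is true → IN Λ
[5] lift (3,7): star map gives 1.3475; window check -0.1 ≤ 1.3475 < 0.7 is false → out
[6] lift (24,0): star map gives 24.0000; window check -0.1 ≤ 24.0000 < 0.7 is false → out
[7] lift (0,-2): star map gives 0.4721; window check -0.1 ≤ 0.4721 < 0.7 is true → IN Λ
[8] lift (5,22): star map gives -0.1935; window check -0.1 ≤ -0.1935 < 0.7 is false → out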